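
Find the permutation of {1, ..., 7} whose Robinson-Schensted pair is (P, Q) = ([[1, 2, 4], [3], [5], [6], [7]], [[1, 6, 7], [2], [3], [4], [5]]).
7 6 5 3 1 2 4

Reverse the RSK construction: for i from n down to 1, find the cell of Q containing i, remove the entry at that cell from P, and reverse-bump it up through P; the value ejected from row 1 is w(i).

Step i=7: Q has 7 at row 1, column 3; remove that cell from P, ejecting 4. So w(7) = 4. P is now [[1, 2], [3], [5], [6], [7]].
Step i=6: Q has 6 at row 1, column 2; remove that cell from P, ejecting 2. So w(6) = 2. P is now [[1], [3], [5], [6], [7]].
Step i=5: Q has 5 at row 5, column 1; remove 7 from row 5 of P and reverse-bump: 7 enters row 4 and ejects 6; 6 enters row 3 and ejects 5; 5 enters row 2 and ejects 3; 3 enters row 1 and ejects 1. So w(5) = 1. P is now [[3], [5], [6], [7]].
Step i=4: Q has 4 at row 4, column 1; remove 7 from row 4 of P and reverse-bump: 7 enters row 3 and ejects 6; 6 enters row 2 and ejects 5; 5 enters row 1 and ejects 3. So w(4) = 3. P is now [[5], [6], [7]].
Step i=3: Q has 3 at row 3, column 1; remove 7 from row 3 of P and reverse-bump: 7 enters row 2 and ejects 6; 6 enters row 1 and ejects 5. So w(3) = 5. P is now [[6], [7]].
Step i=2: Q has 2 at row 2, column 1; remove 7 from row 2 of P and reverse-bump: 7 enters row 1 and ejects 6. So w(2) = 6. P is now [[7]].
Step i=1: Q has 1 at row 1, column 1; remove that cell from P, ejecting 7. So w(1) = 7. P is now [].

So w = 7 6 5 3 1 2 4.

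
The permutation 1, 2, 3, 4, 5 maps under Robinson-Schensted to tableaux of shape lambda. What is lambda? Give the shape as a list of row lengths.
Row-insert each entry into an empty tableau.

After inserting 1: P = [[1]].
After inserting 2: P = [[1, 2]].
After inserting 3: P = [[1, 2, 3]].
After inserting 4: P = [[1, 2, 3, 4]].
After inserting 5: P = [[1, 2, 3, 4, 5]].

The final insertion tableau P = [[1, 2, 3, 4, 5]] has shape [5].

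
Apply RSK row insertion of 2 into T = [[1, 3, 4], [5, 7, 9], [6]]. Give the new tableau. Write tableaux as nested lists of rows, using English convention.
[[1, 2, 4], [3, 7, 9], [5], [6]]

In row 1, 2 replaces 3 (the leftmost entry greater than 2); 3 is bumped to row 2. In row 2, 3 replaces 5 (the leftmost entry greater than 3); 5 is bumped to row 3. In row 3, 5 replaces 6 (the leftmost entry greater than 5); 6 is bumped to row 4. 6 starts a new row 4. The new tableau is [[1, 2, 4], [3, 7, 9], [5], [6]].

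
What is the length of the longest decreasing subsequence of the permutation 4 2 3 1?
3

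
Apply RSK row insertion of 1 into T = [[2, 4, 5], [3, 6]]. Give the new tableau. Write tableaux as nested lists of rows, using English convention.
In row 1, 1 replaces 2 (the leftmost entry greater than 1); 2 is bumped to row 2. In row 2, 2 replaces 3 (the leftmost entry greater than 2); 3 is bumped to row 3. 3 starts a new row 3. The new tableau is [[1, 4, 5], [2, 6], [3]].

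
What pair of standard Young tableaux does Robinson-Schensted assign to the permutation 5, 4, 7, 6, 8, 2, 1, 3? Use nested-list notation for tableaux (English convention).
Insert each entry of the permutation into P by Schensted row insertion, recording in Q the position of each new cell.

After inserting 5: P = [[5]].
After inserting 4: P = [[4], [5]].
After inserting 7: P = [[4, 7], [5]].
After inserting 6: P = [[4, 6], [5, 7]].
After inserting 8: P = [[4, 6, 8], [5, 7]].
After inserting 2: P = [[2, 6, 8], [4, 7], [5]].
After inserting 1: P = [[1, 6, 8], [2, 7], [4], [5]].
After inserting 3: P = [[1, 3, 8], [2, 6], [4, 7], [5]].

So P = [[1, 3, 8], [2, 6], [4, 7], [5]], Q = [[1, 3, 5], [2, 4], [6, 8], [7]].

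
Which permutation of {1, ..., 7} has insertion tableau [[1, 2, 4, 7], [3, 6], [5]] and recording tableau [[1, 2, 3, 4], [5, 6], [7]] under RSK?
1 5 6 7 3 4 2

Reverse the RSK construction: for i from n down to 1, find the cell of Q containing i, remove the entry at that cell from P, and reverse-bump it up through P; the value ejected from row 1 is w(i).

Step i=7: Q has 7 at row 3, column 1; remove 5 from row 3 of P and reverse-bump: 5 enters row 2 and ejects 3; 3 enters row 1 and ejects 2. So w(7) = 2. P is now [[1, 3, 4, 7], [5, 6]].
Step i=6: Q has 6 at row 2, column 2; remove 6 from row 2 of P and reverse-bump: 6 enters row 1 and ejects 4. So w(6) = 4. P is now [[1, 3, 6, 7], [5]].
Step i=5: Q has 5 at row 2, column 1; remove 5 from row 2 of P and reverse-bump: 5 enters row 1 and ejects 3. So w(5) = 3. P is now [[1, 5, 6, 7]].
Step i=4: Q has 4 at row 1, column 4; remove that cell from P, ejecting 7. So w(4) = 7. P is now [[1, 5, 6]].
Step i=3: Q has 3 at row 1, column 3; remove that cell from P, ejecting 6. So w(3) = 6. P is now [[1, 5]].
Step i=2: Q has 2 at row 1, column 2; remove that cell from P, ejecting 5. So w(2) = 5. P is now [[1]].
Step i=1: Q has 1 at row 1, column 1; remove that cell from P, ejecting 1. So w(1) = 1. P is now [].

So w = 1 5 6 7 3 4 2.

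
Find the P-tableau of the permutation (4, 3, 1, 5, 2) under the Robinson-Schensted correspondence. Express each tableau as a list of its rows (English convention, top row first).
P = [[1, 2], [3, 5], [4]]

After inserting 4: P = [[4]].
After inserting 3: P = [[3], [4]].
After inserting 1: P = [[1], [3], [4]].
After inserting 5: P = [[1, 5], [3], [4]].
After inserting 2: P = [[1, 2], [3, 5], [4]].

So P = [[1, 2], [3, 5], [4]].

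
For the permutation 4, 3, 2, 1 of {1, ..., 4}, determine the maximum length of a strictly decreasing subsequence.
4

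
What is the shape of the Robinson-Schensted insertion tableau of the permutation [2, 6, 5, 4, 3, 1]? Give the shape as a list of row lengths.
Row-insert each entry into an empty tableau.

After inserting 2: P = [[2]].
After inserting 6: P = [[2, 6]].
After inserting 5: P = [[2, 5], [6]].
After inserting 4: P = [[2, 4], [5], [6]].
After inserting 3: P = [[2, 3], [4], [5], [6]].
After inserting 1: P = [[1, 3], [2], [4], [5], [6]].

The final insertion tableau P = [[1, 3], [2], [4], [5], [6]] has shape [2, 1, 1, 1, 1].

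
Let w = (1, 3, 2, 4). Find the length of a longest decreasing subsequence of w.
2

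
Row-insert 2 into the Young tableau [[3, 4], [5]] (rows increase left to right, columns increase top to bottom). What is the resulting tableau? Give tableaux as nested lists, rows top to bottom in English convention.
[[2, 4], [3], [5]]

In row 1, 2 replaces 3 (the leftmost entry greater than 2); 3 is bumped to row 2. In row 2, 3 replaces 5 (the leftmost entry greater than 3); 5 is bumped to row 3. 5 starts a new row 3. The new tableau is [[2, 4], [3], [5]].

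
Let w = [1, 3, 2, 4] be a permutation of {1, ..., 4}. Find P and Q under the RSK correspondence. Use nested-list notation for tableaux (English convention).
P = [[1, 2, 4], [3]], Q = [[1, 2, 4], [3]]

Insert each entry of the permutation into P by Schensted row insertion, recording in Q the position of each new cell.

Insert 1: appended to row 1. P = [[1]].
Insert 3: appended to row 1. P = [[1, 3]].
Insert 2: 2 bumps 3 from row 1; 3 starts row 2. P = [[1, 2], [3]].
Insert 4: appended to row 1. P = [[1, 2, 4], [3]].

So P = [[1, 2, 4], [3]], Q = [[1, 2, 4], [3]].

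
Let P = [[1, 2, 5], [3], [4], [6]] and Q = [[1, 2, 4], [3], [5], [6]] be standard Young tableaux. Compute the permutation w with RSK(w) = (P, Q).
1 6 4 5 3 2

Reverse the RSK construction: for i from n down to 1, find the cell of Q containing i, remove the entry at that cell from P, and reverse-bump it up through P; the value ejected from row 1 is w(i).

Step i=6: Q has 6 at row 4, column 1; remove 6 from row 4 of P and reverse-bump: 6 enters row 3 and ejects 4; 4 enters row 2 and ejects 3; 3 enters row 1 and ejects 2. So w(6) = 2. P is now [[1, 3, 5], [4], [6]].
Step i=5: Q has 5 at row 3, column 1; remove 6 from row 3 of P and reverse-bump: 6 enters row 2 and ejects 4; 4 enters row 1 and ejects 3. So w(5) = 3. P is now [[1, 4, 5], [6]].
Step i=4: Q has 4 at row 1, column 3; remove that cell from P, ejecting 5. So w(4) = 5. P is now [[1, 4], [6]].
Step i=3: Q has 3 at row 2, column 1; remove 6 from row 2 of P and reverse-bump: 6 enters row 1 and ejects 4. So w(3) = 4. P is now [[1, 6]].
Step i=2: Q has 2 at row 1, column 2; remove that cell from P, ejecting 6. So w(2) = 6. P is now [[1]].
Step i=1: Q has 1 at row 1, column 1; remove that cell from P, ejecting 1. So w(1) = 1. P is now [].

So w = 1 6 4 5 3 2.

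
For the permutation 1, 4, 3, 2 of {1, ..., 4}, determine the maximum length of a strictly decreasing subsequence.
3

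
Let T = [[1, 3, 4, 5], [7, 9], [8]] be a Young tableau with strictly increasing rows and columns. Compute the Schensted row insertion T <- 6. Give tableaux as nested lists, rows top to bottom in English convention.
[[1, 3, 4, 5, 6], [7, 9], [8]]

6 is larger than every entry of row 1, so it is appended to row 1. The new tableau is [[1, 3, 4, 5, 6], [7, 9], [8]].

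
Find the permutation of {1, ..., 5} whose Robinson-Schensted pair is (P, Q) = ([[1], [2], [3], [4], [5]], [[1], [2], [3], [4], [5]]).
Reverse the RSK construction: for i from n down to 1, find the cell of Q containing i, remove the entry at that cell from P, and reverse-bump it up through P; the value ejected from row 1 is w(i).

Step i=5: Q has 5 at row 5, column 1; remove 5 from row 5 of P and reverse-bump: 5 enters row 4 and ejects 4; 4 enters row 3 and ejects 3; 3 enters row 2 and ejects 2; 2 enters row 1 and ejects 1. So w(5) = 1. P is now [[2], [3], [4], [5]].
Step i=4: Q has 4 at row 4, column 1; remove 5 from row 4 of P and reverse-bump: 5 enters row 3 and ejects 4; 4 enters row 2 and ejects 3; 3 enters row 1 and ejects 2. So w(4) = 2. P is now [[3], [4], [5]].
Step i=3: Q has 3 at row 3, column 1; remove 5 from row 3 of P and reverse-bump: 5 enters row 2 and ejects 4; 4 enters row 1 and ejects 3. So w(3) = 3. P is now [[4], [5]].
Step i=2: Q has 2 at row 2, column 1; remove 5 from row 2 of P and reverse-bump: 5 enters row 1 and ejects 4. So w(2) = 4. P is now [[5]].
Step i=1: Q has 1 at row 1, column 1; remove that cell from P, ejecting 5. So w(1) = 5. P is now [].

So w = 5 4 3 2 1.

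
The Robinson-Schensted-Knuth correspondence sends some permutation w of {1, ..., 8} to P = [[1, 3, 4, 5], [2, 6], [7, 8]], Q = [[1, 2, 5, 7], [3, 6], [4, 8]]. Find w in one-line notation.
2 7 3 1 8 4 6 5

Reverse the RSK construction: for i from n down to 1, find the cell of Q containing i, remove the entry at that cell from P, and reverse-bump it up through P; the value ejected from row 1 is w(i).

Step i=8: Q has 8 at row 3, column 2; remove 8 from row 3 of P and reverse-bump: 8 enters row 2 and ejects 6; 6 enters row 1 and ejects 5. So w(8) = 5. P is now [[1, 3, 4, 6], [2, 8], [7]].
Step i=7: Q has 7 at row 1, column 4; remove that cell from P, ejecting 6. So w(7) = 6. P is now [[1, 3, 4], [2, 8], [7]].
Step i=6: Q has 6 at row 2, column 2; remove 8 from row 2 of P and reverse-bump: 8 enters row 1 and ejects 4. So w(6) = 4. P is now [[1, 3, 8], [2], [7]].
Step i=5: Q has 5 at row 1, column 3; remove that cell from P, ejecting 8. So w(5) = 8. P is now [[1, 3], [2], [7]].
Step i=4: Q has 4 at row 3, column 1; remove 7 from row 3 of P and reverse-bump: 7 enters row 2 and ejects 2; 2 enters row 1 and ejects 1. So w(4) = 1. P is now [[2, 3], [7]].
Step i=3: Q has 3 at row 2, column 1; remove 7 from row 2 of P and reverse-bump: 7 enters row 1 and ejects 3. So w(3) = 3. P is now [[2, 7]].
Step i=2: Q has 2 at row 1, column 2; remove that cell from P, ejecting 7. So w(2) = 7. P is now [[2]].
Step i=1: Q has 1 at row 1, column 1; remove that cell from P, ejecting 2. So w(1) = 2. P is now [].

So w = 2 7 3 1 8 4 6 5.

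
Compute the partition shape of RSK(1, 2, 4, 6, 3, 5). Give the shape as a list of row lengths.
[4, 2]

Row-insert each entry into an empty tableau.

After inserting 1: P = [[1]].
After inserting 2: P = [[1, 2]].
After inserting 4: P = [[1, 2, 4]].
After inserting 6: P = [[1, 2, 4, 6]].
After inserting 3: P = [[1, 2, 3, 6], [4]].
After inserting 5: P = [[1, 2, 3, 5], [4, 6]].

The final insertion tableau P = [[1, 2, 3, 5], [4, 6]] has shape [4, 2].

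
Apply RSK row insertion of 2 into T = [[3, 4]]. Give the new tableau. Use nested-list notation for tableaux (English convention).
In row 1, 2 replaces 3 (the leftmost entry greater than 2); 3 is bumped to row 2. 3 starts a new row 2. The new tableau is [[2, 4], [3]].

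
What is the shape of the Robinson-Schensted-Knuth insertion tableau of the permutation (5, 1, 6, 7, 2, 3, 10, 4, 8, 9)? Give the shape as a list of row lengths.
Row-insert each entry into an empty tableau.

After inserting 5: P = [[5]].
After inserting 1: P = [[1], [5]].
After inserting 6: P = [[1, 6], [5]].
After inserting 7: P = [[1, 6, 7], [5]].
After inserting 2: P = [[1, 2, 7], [5, 6]].
After inserting 3: P = [[1, 2, 3], [5, 6, 7]].
After inserting 10: P = [[1, 2, 3, 10], [5, 6, 7]].
After inserting 4: P = [[1, 2, 3, 4], [5, 6, 7, 10]].
After inserting 8: P = [[1, 2, 3, 4, 8], [5, 6, 7, 10]].
After inserting 9: P = [[1, 2, 3, 4, 8, 9], [5, 6, 7, 10]].

The final insertion tableau P = [[1, 2, 3, 4, 8, 9], [5, 6, 7, 10]] has shape [6, 4].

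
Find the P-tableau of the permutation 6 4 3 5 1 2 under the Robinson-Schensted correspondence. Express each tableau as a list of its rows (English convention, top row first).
Insert 6: appended to row 1. P = [[6]].
Insert 4: 4 bumps 6 from row 1; 6 starts row 2. P = [[4], [6]].
Insert 3: 3 bumps 4 from row 1; 4 bumps 6 from row 2; 6 starts row 3. P = [[3], [4], [6]].
Insert 5: appended to row 1. P = [[3, 5], [4], [6]].
Insert 1: 1 bumps 3 from row 1; 3 bumps 4 from row 2; 4 bumps 6 from row 3; 6 starts row 4. P = [[1, 5], [3], [4], [6]].
Insert 2: 2 bumps 5 from row 1; 5 appends to row 2. P = [[1, 2], [3, 5], [4], [6]].

So P = [[1, 2], [3, 5], [4], [6]].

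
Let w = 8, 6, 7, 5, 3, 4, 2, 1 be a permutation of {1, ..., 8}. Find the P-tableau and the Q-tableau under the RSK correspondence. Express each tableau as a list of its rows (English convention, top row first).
P = [[1, 4], [2, 7], [3], [5], [6], [8]], Q = [[1, 3], [2, 6], [4], [5], [7], [8]]

Insert each entry of the permutation into P by Schensted row insertion, recording in Q the position of each new cell.

After inserting 8: P = [[8]].
After inserting 6: P = [[6], [8]].
After inserting 7: P = [[6, 7], [8]].
After inserting 5: P = [[5, 7], [6], [8]].
After inserting 3: P = [[3, 7], [5], [6], [8]].
After inserting 4: P = [[3, 4], [5, 7], [6], [8]].
After inserting 2: P = [[2, 4], [3, 7], [5], [6], [8]].
After inserting 1: P = [[1, 4], [2, 7], [3], [5], [6], [8]].

So P = [[1, 4], [2, 7], [3], [5], [6], [8]], Q = [[1, 3], [2, 6], [4], [5], [7], [8]].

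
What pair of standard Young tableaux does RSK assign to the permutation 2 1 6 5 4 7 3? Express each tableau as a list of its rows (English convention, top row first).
P = [[1, 3, 7], [2, 4], [5], [6]], Q = [[1, 3, 6], [2, 4], [5], [7]]

Insert each entry of the permutation into P by Schensted row insertion, recording in Q the position of each new cell.

Insert 2: appended to row 1. P = [[2]].
Insert 1: 1 bumps 2 from row 1; 2 starts row 2. P = [[1], [2]].
Insert 6: appended to row 1. P = [[1, 6], [2]].
Insert 5: 5 bumps 6 from row 1; 6 appends to row 2. P = [[1, 5], [2, 6]].
Insert 4: 4 bumps 5 from row 1; 5 bumps 6 from row 2; 6 starts row 3. P = [[1, 4], [2, 5], [6]].
Insert 7: appended to row 1. P = [[1, 4, 7], [2, 5], [6]].
Insert 3: 3 bumps 4 from row 1; 4 bumps 5 from row 2; 5 bumps 6 from row 3; 6 starts row 4. P = [[1, 3, 7], [2, 4], [5], [6]].

So P = [[1, 3, 7], [2, 4], [5], [6]], Q = [[1, 3, 6], [2, 4], [5], [7]].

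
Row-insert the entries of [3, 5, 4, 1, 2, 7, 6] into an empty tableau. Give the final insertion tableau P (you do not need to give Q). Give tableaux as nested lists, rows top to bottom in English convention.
P = [[1, 2, 6], [3, 4, 7], [5]]

After inserting 3: P = [[3]].
After inserting 5: P = [[3, 5]].
After inserting 4: P = [[3, 4], [5]].
After inserting 1: P = [[1, 4], [3], [5]].
After inserting 2: P = [[1, 2], [3, 4], [5]].
After inserting 7: P = [[1, 2, 7], [3, 4], [5]].
After inserting 6: P = [[1, 2, 6], [3, 4, 7], [5]].

So P = [[1, 2, 6], [3, 4, 7], [5]].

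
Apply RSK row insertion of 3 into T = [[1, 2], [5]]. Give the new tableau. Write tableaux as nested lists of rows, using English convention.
3 is larger than every entry of row 1, so it is appended to row 1. The new tableau is [[1, 2, 3], [5]].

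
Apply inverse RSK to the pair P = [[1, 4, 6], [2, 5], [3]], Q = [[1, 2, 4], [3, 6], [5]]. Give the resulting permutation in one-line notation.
3 5 2 6 1 4

Reverse the RSK construction: for i from n down to 1, find the cell of Q containing i, remove the entry at that cell from P, and reverse-bump it up through P; the value ejected from row 1 is w(i).

Step i=6: Q has 6 at row 2, column 2; remove 5 from row 2 of P and reverse-bump: 5 enters row 1 and ejects 4. So w(6) = 4. P is now [[1, 5, 6], [2], [3]].
Step i=5: Q has 5 at row 3, column 1; remove 3 from row 3 of P and reverse-bump: 3 enters row 2 and ejects 2; 2 enters row 1 and ejects 1. So w(5) = 1. P is now [[2, 5, 6], [3]].
Step i=4: Q has 4 at row 1, column 3; remove that cell from P, ejecting 6. So w(4) = 6. P is now [[2, 5], [3]].
Step i=3: Q has 3 at row 2, column 1; remove 3 from row 2 of P and reverse-bump: 3 enters row 1 and ejects 2. So w(3) = 2. P is now [[3, 5]].
Step i=2: Q has 2 at row 1, column 2; remove that cell from P, ejecting 5. So w(2) = 5. P is now [[3]].
Step i=1: Q has 1 at row 1, column 1; remove that cell from P, ejecting 3. So w(1) = 3. P is now [].

So w = 3 5 2 6 1 4.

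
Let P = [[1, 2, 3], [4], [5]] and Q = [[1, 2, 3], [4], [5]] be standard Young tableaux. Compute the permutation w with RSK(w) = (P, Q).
1 2 5 4 3

Reverse the RSK construction: for i from n down to 1, find the cell of Q containing i, remove the entry at that cell from P, and reverse-bump it up through P; the value ejected from row 1 is w(i).

Step i=5: Q has 5 at row 3, column 1; remove 5 from row 3 of P and reverse-bump: 5 enters row 2 and ejects 4; 4 enters row 1 and ejects 3. So w(5) = 3. P is now [[1, 2, 4], [5]].
Step i=4: Q has 4 at row 2, column 1; remove 5 from row 2 of P and reverse-bump: 5 enters row 1 and ejects 4. So w(4) = 4. P is now [[1, 2, 5]].
Step i=3: Q has 3 at row 1, column 3; remove that cell from P, ejecting 5. So w(3) = 5. P is now [[1, 2]].
Step i=2: Q has 2 at row 1, column 2; remove that cell from P, ejecting 2. So w(2) = 2. P is now [[1]].
Step i=1: Q has 1 at row 1, column 1; remove that cell from P, ejecting 1. So w(1) = 1. P is now [].

So w = 1 2 5 4 3.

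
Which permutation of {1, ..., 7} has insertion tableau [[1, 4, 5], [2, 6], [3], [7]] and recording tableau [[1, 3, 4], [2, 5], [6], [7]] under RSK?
3 2 4 7 6 5 1

Reverse the RSK construction: for i from n down to 1, find the cell of Q containing i, remove the entry at that cell from P, and reverse-bump it up through P; the value ejected from row 1 is w(i).

Step i=7: Q has 7 at row 4, column 1; remove 7 from row 4 of P and reverse-bump: 7 enters row 3 and ejects 3; 3 enters row 2 and ejects 2; 2 enters row 1 and ejects 1. So w(7) = 1. P is now [[2, 4, 5], [3, 6], [7]].
Step i=6: Q has 6 at row 3, column 1; remove 7 from row 3 of P and reverse-bump: 7 enters row 2 and ejects 6; 6 enters row 1 and ejects 5. So w(6) = 5. P is now [[2, 4, 6], [3, 7]].
Step i=5: Q has 5 at row 2, column 2; remove 7 from row 2 of P and reverse-bump: 7 enters row 1 and ejects 6. So w(5) = 6. P is now [[2, 4, 7], [3]].
Step i=4: Q has 4 at row 1, column 3; remove that cell from P, ejecting 7. So w(4) = 7. P is now [[2, 4], [3]].
Step i=3: Q has 3 at row 1, column 2; remove that cell from P, ejecting 4. So w(3) = 4. P is now [[2], [3]].
Step i=2: Q has 2 at row 2, column 1; remove 3 from row 2 of P and reverse-bump: 3 enters row 1 and ejects 2. So w(2) = 2. P is now [[3]].
Step i=1: Q has 1 at row 1, column 1; remove that cell from P, ejecting 3. So w(1) = 3. P is now [].

So w = 3 2 4 7 6 5 1.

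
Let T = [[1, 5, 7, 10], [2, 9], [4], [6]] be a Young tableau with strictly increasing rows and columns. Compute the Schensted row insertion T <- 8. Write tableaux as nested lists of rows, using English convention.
[[1, 5, 7, 8], [2, 9, 10], [4], [6]]

In row 1, 8 replaces 10 (the leftmost entry greater than 8); 10 is bumped to row 2. 10 is appended to row 2. The new tableau is [[1, 5, 7, 8], [2, 9, 10], [4], [6]].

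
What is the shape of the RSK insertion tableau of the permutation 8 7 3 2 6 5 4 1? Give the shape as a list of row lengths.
[2, 2, 1, 1, 1, 1]

Row-insert each entry into an empty tableau.

After inserting 8: P = [[8]].
After inserting 7: P = [[7], [8]].
After inserting 3: P = [[3], [7], [8]].
After inserting 2: P = [[2], [3], [7], [8]].
After inserting 6: P = [[2, 6], [3], [7], [8]].
After inserting 5: P = [[2, 5], [3, 6], [7], [8]].
After inserting 4: P = [[2, 4], [3, 5], [6], [7], [8]].
After inserting 1: P = [[1, 4], [2, 5], [3], [6], [7], [8]].

The final insertion tableau P = [[1, 4], [2, 5], [3], [6], [7], [8]] has shape [2, 2, 1, 1, 1, 1].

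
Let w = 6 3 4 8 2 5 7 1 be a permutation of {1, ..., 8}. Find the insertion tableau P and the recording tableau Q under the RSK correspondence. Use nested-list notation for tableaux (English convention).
P = [[1, 4, 5, 7], [2, 8], [3], [6]], Q = [[1, 3, 4, 7], [2, 6], [5], [8]]

Insert each entry of the permutation into P by Schensted row insertion, recording in Q the position of each new cell.

Insert 6: appended to row 1. P = [[6]].
Insert 3: 3 bumps 6 from row 1; 6 starts row 2. P = [[3], [6]].
Insert 4: appended to row 1. P = [[3, 4], [6]].
Insert 8: appended to row 1. P = [[3, 4, 8], [6]].
Insert 2: 2 bumps 3 from row 1; 3 bumps 6 from row 2; 6 starts row 3. P = [[2, 4, 8], [3], [6]].
Insert 5: 5 bumps 8 from row 1; 8 appends to row 2. P = [[2, 4, 5], [3, 8], [6]].
Insert 7: appended to row 1. P = [[2, 4, 5, 7], [3, 8], [6]].
Insert 1: 1 bumps 2 from row 1; 2 bumps 3 from row 2; 3 bumps 6 from row 3; 6 starts row 4. P = [[1, 4, 5, 7], [2, 8], [3], [6]].

So P = [[1, 4, 5, 7], [2, 8], [3], [6]], Q = [[1, 3, 4, 7], [2, 6], [5], [8]].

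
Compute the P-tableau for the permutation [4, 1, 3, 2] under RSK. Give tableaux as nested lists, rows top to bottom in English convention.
Insert 4: appended to row 1. P = [[4]].
Insert 1: 1 bumps 4 from row 1; 4 starts row 2. P = [[1], [4]].
Insert 3: appended to row 1. P = [[1, 3], [4]].
Insert 2: 2 bumps 3 from row 1; 3 bumps 4 from row 2; 4 starts row 3. P = [[1, 2], [3], [4]].

So P = [[1, 2], [3], [4]].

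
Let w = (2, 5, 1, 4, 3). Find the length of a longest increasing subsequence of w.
2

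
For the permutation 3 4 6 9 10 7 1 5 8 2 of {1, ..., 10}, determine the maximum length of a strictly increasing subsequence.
5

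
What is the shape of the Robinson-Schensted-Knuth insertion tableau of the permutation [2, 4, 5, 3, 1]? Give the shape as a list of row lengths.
Row-insert each entry into an empty tableau.

After inserting 2: P = [[2]].
After inserting 4: P = [[2, 4]].
After inserting 5: P = [[2, 4, 5]].
After inserting 3: P = [[2, 3, 5], [4]].
After inserting 1: P = [[1, 3, 5], [2], [4]].

The final insertion tableau P = [[1, 3, 5], [2], [4]] has shape [3, 1, 1].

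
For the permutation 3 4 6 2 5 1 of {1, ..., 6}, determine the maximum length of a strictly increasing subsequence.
3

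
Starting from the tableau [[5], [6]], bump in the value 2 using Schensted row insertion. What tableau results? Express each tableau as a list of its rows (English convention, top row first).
[[2], [5], [6]]

In row 1, 2 replaces 5 (the leftmost entry greater than 2); 5 is bumped to row 2. In row 2, 5 replaces 6 (the leftmost entry greater than 5); 6 is bumped to row 3. 6 starts a new row 3. The new tableau is [[2], [5], [6]].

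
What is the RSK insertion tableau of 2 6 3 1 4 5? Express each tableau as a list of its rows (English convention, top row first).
P = [[1, 3, 4, 5], [2], [6]]

Insert 2: appended to row 1. P = [[2]].
Insert 6: appended to row 1. P = [[2, 6]].
Insert 3: 3 bumps 6 from row 1; 6 starts row 2. P = [[2, 3], [6]].
Insert 1: 1 bumps 2 from row 1; 2 bumps 6 from row 2; 6 starts row 3. P = [[1, 3], [2], [6]].
Insert 4: appended to row 1. P = [[1, 3, 4], [2], [6]].
Insert 5: appended to row 1. P = [[1, 3, 4, 5], [2], [6]].

So P = [[1, 3, 4, 5], [2], [6]].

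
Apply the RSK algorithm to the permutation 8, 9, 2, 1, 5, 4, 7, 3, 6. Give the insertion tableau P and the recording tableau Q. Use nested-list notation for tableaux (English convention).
Insert each entry of the permutation into P by Schensted row insertion, recording in Q the position of each new cell.

Insert 8: appended to row 1. P = [[8]], Q = [[1]].
Insert 9: appended to row 1. P = [[8, 9]], Q = [[1, 2]].
Insert 2: 2 bumps 8 from row 1; 8 starts row 2. P = [[2, 9], [8]], Q = [[1, 2], [3]].
Insert 1: 1 bumps 2 from row 1; 2 bumps 8 from row 2; 8 starts row 3. P = [[1, 9], [2], [8]], Q = [[1, 2], [3], [4]].
Insert 5: 5 bumps 9 from row 1; 9 appends to row 2. P = [[1, 5], [2, 9], [8]], Q = [[1, 2], [3, 5], [4]].
Insert 4: 4 bumps 5 from row 1; 5 bumps 9 from row 2; 9 appends to row 3. P = [[1, 4], [2, 5], [8, 9]], Q = [[1, 2], [3, 5], [4, 6]].
Insert 7: appended to row 1. P = [[1, 4, 7], [2, 5], [8, 9]], Q = [[1, 2, 7], [3, 5], [4, 6]].
Insert 3: 3 bumps 4 from row 1; 4 bumps 5 from row 2; 5 bumps 8 from row 3; 8 starts row 4. P = [[1, 3, 7], [2, 4], [5, 9], [8]], Q = [[1, 2, 7], [3, 5], [4, 6], [8]].
Insert 6: 6 bumps 7 from row 1; 7 appends to row 2. P = [[1, 3, 6], [2, 4, 7], [5, 9], [8]], Q = [[1, 2, 7], [3, 5, 9], [4, 6], [8]].

So P = [[1, 3, 6], [2, 4, 7], [5, 9], [8]], Q = [[1, 2, 7], [3, 5, 9], [4, 6], [8]].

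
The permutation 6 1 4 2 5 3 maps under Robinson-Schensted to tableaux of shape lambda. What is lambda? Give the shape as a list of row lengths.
RSK row insertion gives P = [[1, 2, 3], [4, 5], [6]], which has shape [3, 2, 1].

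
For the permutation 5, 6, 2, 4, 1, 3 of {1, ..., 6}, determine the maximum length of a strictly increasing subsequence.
2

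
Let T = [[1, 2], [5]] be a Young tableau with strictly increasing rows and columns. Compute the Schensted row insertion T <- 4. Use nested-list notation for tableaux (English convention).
[[1, 2, 4], [5]]

4 is larger than every entry of row 1, so it is appended to row 1. The new tableau is [[1, 2, 4], [5]].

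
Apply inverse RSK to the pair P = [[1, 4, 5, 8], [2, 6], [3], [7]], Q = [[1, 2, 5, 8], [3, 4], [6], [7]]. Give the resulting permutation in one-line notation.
3 7 2 4 6 5 1 8

Reverse RSK: for i = n, n-1, ..., 1, locate i in Q, remove the corresponding corner cell from P, and reverse-bump its entry up through P; the value ejected from row 1 is w(i).

So w = 3 7 2 4 6 5 1 8.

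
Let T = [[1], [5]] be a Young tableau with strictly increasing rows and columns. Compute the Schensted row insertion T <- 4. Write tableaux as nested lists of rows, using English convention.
[[1, 4], [5]]

4 is larger than every entry of row 1, so it is appended to row 1. The new tableau is [[1, 4], [5]].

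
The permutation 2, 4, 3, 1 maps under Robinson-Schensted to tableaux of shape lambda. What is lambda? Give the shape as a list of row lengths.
[2, 1, 1]

Row-insert each entry into an empty tableau.

After inserting 2: P = [[2]].
After inserting 4: P = [[2, 4]].
After inserting 3: P = [[2, 3], [4]].
After inserting 1: P = [[1, 3], [2], [4]].

The final insertion tableau P = [[1, 3], [2], [4]] has shape [2, 1, 1].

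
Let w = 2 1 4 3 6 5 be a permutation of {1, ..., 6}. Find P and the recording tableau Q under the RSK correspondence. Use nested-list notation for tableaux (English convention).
P = [[1, 3, 5], [2, 4, 6]], Q = [[1, 3, 5], [2, 4, 6]]

Insert each entry of the permutation into P by Schensted row insertion, recording in Q the position of each new cell.

Insert 2: appended to row 1. P = [[2]].
Insert 1: 1 bumps 2 from row 1; 2 starts row 2. P = [[1], [2]].
Insert 4: appended to row 1. P = [[1, 4], [2]].
Insert 3: 3 bumps 4 from row 1; 4 appends to row 2. P = [[1, 3], [2, 4]].
Insert 6: appended to row 1. P = [[1, 3, 6], [2, 4]].
Insert 5: 5 bumps 6 from row 1; 6 appends to row 2. P = [[1, 3, 5], [2, 4, 6]].

So P = [[1, 3, 5], [2, 4, 6]], Q = [[1, 3, 5], [2, 4, 6]].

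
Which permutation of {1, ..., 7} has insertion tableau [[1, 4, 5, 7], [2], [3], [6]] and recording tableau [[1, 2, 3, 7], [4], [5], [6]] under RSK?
3 4 6 5 2 1 7

Reverse the RSK construction: for i from n down to 1, find the cell of Q containing i, remove the entry at that cell from P, and reverse-bump it up through P; the value ejected from row 1 is w(i).

Step i=7: Q has 7 at row 1, column 4; remove that cell from P, ejecting 7. So w(7) = 7. P is now [[1, 4, 5], [2], [3], [6]].
Step i=6: Q has 6 at row 4, column 1; remove 6 from row 4 of P and reverse-bump: 6 enters row 3 and ejects 3; 3 enters row 2 and ejects 2; 2 enters row 1 and ejects 1. So w(6) = 1. P is now [[2, 4, 5], [3], [6]].
Step i=5: Q has 5 at row 3, column 1; remove 6 from row 3 of P and reverse-bump: 6 enters row 2 and ejects 3; 3 enters row 1 and ejects 2. So w(5) = 2. P is now [[3, 4, 5], [6]].
Step i=4: Q has 4 at row 2, column 1; remove 6 from row 2 of P and reverse-bump: 6 enters row 1 and ejects 5. So w(4) = 5. P is now [[3, 4, 6]].
Step i=3: Q has 3 at row 1, column 3; remove that cell from P, ejecting 6. So w(3) = 6. P is now [[3, 4]].
Step i=2: Q has 2 at row 1, column 2; remove that cell from P, ejecting 4. So w(2) = 4. P is now [[3]].
Step i=1: Q has 1 at row 1, column 1; remove that cell from P, ejecting 3. So w(1) = 3. P is now [].

So w = 3 4 6 5 2 1 7.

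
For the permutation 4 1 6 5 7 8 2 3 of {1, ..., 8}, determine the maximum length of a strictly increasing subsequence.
4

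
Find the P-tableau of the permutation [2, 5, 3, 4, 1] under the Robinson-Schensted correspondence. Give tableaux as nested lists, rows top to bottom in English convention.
Insert 2: appended to row 1. P = [[2]].
Insert 5: appended to row 1. P = [[2, 5]].
Insert 3: 3 bumps 5 from row 1; 5 starts row 2. P = [[2, 3], [5]].
Insert 4: appended to row 1. P = [[2, 3, 4], [5]].
Insert 1: 1 bumps 2 from row 1; 2 bumps 5 from row 2; 5 starts row 3. P = [[1, 3, 4], [2], [5]].

So P = [[1, 3, 4], [2], [5]].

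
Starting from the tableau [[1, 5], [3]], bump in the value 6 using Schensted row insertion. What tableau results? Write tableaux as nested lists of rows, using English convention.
6 is larger than every entry of row 1, so it is appended to row 1. The new tableau is [[1, 5, 6], [3]].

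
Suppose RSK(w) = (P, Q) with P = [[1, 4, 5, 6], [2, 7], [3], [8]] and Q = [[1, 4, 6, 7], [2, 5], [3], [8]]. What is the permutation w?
Reverse the RSK construction: for i from n down to 1, find the cell of Q containing i, remove the entry at that cell from P, and reverse-bump it up through P; the value ejected from row 1 is w(i).

Step i=8: Q has 8 at row 4, column 1; remove 8 from row 4 of P and reverse-bump: 8 enters row 3 and ejects 3; 3 enters row 2 and ejects 2; 2 enters row 1 and ejects 1. So w(8) = 1. P is now [[2, 4, 5, 6], [3, 7], [8]].
Step i=7: Q has 7 at row 1, column 4; remove that cell from P, ejecting 6. So w(7) = 6. P is now [[2, 4, 5], [3, 7], [8]].
Step i=6: Q has 6 at row 1, column 3; remove that cell from P, ejecting 5. So w(6) = 5. P is now [[2, 4], [3, 7], [8]].
Step i=5: Q has 5 at row 2, column 2; remove 7 from row 2 of P and reverse-bump: 7 enters row 1 and ejects 4. So w(5) = 4. P is now [[2, 7], [3], [8]].
Step i=4: Q has 4 at row 1, column 2; remove that cell from P, ejecting 7. So w(4) = 7. P is now [[2], [3], [8]].
Step i=3: Q has 3 at row 3, column 1; remove 8 from row 3 of P and reverse-bump: 8 enters row 2 and ejects 3; 3 enters row 1 and ejects 2. So w(3) = 2. P is now [[3], [8]].
Step i=2: Q has 2 at row 2, column 1; remove 8 from row 2 of P and reverse-bump: 8 enters row 1 and ejects 3. So w(2) = 3. P is now [[8]].
Step i=1: Q has 1 at row 1, column 1; remove that cell from P, ejecting 8. So w(1) = 8. P is now [].

So w = 8 3 2 7 4 5 6 1.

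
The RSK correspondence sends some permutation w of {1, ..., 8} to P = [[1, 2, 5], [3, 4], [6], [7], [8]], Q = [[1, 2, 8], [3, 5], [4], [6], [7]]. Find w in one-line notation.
Reverse the RSK construction: for i from n down to 1, find the cell of Q containing i, remove the entry at that cell from P, and reverse-bump it up through P; the value ejected from row 1 is w(i).

Step i=8: Q has 8 at row 1, column 3; remove that cell from P, ejecting 5. So w(8) = 5. P is now [[1, 2], [3, 4], [6], [7], [8]].
Step i=7: Q has 7 at row 5, column 1; remove 8 from row 5 of P and reverse-bump: 8 enters row 4 and ejects 7; 7 enters row 3 and ejects 6; 6 enters row 2 and ejects 4; 4 enters row 1 and ejects 2. So w(7) = 2. P is now [[1, 4], [3, 6], [7], [8]].
Step i=6: Q has 6 at row 4, column 1; remove 8 from row 4 of P and reverse-bump: 8 enters row 3 and ejects 7; 7 enters row 2 and ejects 6; 6 enters row 1 and ejects 4. So w(6) = 4. P is now [[1, 6], [3, 7], [8]].
Step i=5: Q has 5 at row 2, column 2; remove 7 from row 2 of P and reverse-bump: 7 enters row 1 and ejects 6. So w(5) = 6. P is now [[1, 7], [3], [8]].
Step i=4: Q has 4 at row 3, column 1; remove 8 from row 3 of P and reverse-bump: 8 enters row 2 and ejects 3; 3 enters row 1 and ejects 1. So w(4) = 1. P is now [[3, 7], [8]].
Step i=3: Q has 3 at row 2, column 1; remove 8 from row 2 of P and reverse-bump: 8 enters row 1 and ejects 7. So w(3) = 7. P is now [[3, 8]].
Step i=2: Q has 2 at row 1, column 2; remove that cell from P, ejecting 8. So w(2) = 8. P is now [[3]].
Step i=1: Q has 1 at row 1, column 1; remove that cell from P, ejecting 3. So w(1) = 3. P is now [].

So w = 3 8 7 1 6 4 2 5.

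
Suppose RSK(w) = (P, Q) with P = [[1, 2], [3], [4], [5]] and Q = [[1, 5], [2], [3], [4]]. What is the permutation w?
Reverse the RSK construction: for i from n down to 1, find the cell of Q containing i, remove the entry at that cell from P, and reverse-bump it up through P; the value ejected from row 1 is w(i).

Step i=5: Q has 5 at row 1, column 2; remove that cell from P, ejecting 2. So w(5) = 2. P is now [[1], [3], [4], [5]].
Step i=4: Q has 4 at row 4, column 1; remove 5 from row 4 of P and reverse-bump: 5 enters row 3 and ejects 4; 4 enters row 2 and ejects 3; 3 enters row 1 and ejects 1. So w(4) = 1. P is now [[3], [4], [5]].
Step i=3: Q has 3 at row 3, column 1; remove 5 from row 3 of P and reverse-bump: 5 enters row 2 and ejects 4; 4 enters row 1 and ejects 3. So w(3) = 3. P is now [[4], [5]].
Step i=2: Q has 2 at row 2, column 1; remove 5 from row 2 of P and reverse-bump: 5 enters row 1 and ejects 4. So w(2) = 4. P is now [[5]].
Step i=1: Q has 1 at row 1, column 1; remove that cell from P, ejecting 5. So w(1) = 5. P is now [].

So w = 5 4 3 1 2.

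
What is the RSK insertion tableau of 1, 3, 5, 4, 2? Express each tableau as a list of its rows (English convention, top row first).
P = [[1, 2, 4], [3], [5]]

Insert 1: appended to row 1. P = [[1]].
Insert 3: appended to row 1. P = [[1, 3]].
Insert 5: appended to row 1. P = [[1, 3, 5]].
Insert 4: 4 bumps 5 from row 1; 5 starts row 2. P = [[1, 3, 4], [5]].
Insert 2: 2 bumps 3 from row 1; 3 bumps 5 from row 2; 5 starts row 3. P = [[1, 2, 4], [3], [5]].

So P = [[1, 2, 4], [3], [5]].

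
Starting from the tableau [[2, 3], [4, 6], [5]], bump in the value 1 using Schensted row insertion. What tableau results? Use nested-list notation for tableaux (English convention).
[[1, 3], [2, 6], [4], [5]]

In row 1, 1 replaces 2 (the leftmost entry greater than 1); 2 is bumped to row 2. In row 2, 2 replaces 4 (the leftmost entry greater than 2); 4 is bumped to row 3. In row 3, 4 replaces 5 (the leftmost entry greater than 4); 5 is bumped to row 4. 5 starts a new row 4. The new tableau is [[1, 3], [2, 6], [4], [5]].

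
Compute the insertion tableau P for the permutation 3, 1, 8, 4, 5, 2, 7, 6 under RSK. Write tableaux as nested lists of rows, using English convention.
P = [[1, 2, 5, 6], [3, 4, 7], [8]]

Insert 3: appended to row 1. P = [[3]].
Insert 1: 1 bumps 3 from row 1; 3 starts row 2. P = [[1], [3]].
Insert 8: appended to row 1. P = [[1, 8], [3]].
Insert 4: 4 bumps 8 from row 1; 8 appends to row 2. P = [[1, 4], [3, 8]].
Insert 5: appended to row 1. P = [[1, 4, 5], [3, 8]].
Insert 2: 2 bumps 4 from row 1; 4 bumps 8 from row 2; 8 starts row 3. P = [[1, 2, 5], [3, 4], [8]].
Insert 7: appended to row 1. P = [[1, 2, 5, 7], [3, 4], [8]].
Insert 6: 6 bumps 7 from row 1; 7 appends to row 2. P = [[1, 2, 5, 6], [3, 4, 7], [8]].

So P = [[1, 2, 5, 6], [3, 4, 7], [8]].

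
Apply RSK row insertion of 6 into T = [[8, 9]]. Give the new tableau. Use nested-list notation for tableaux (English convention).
In row 1, 6 replaces 8 (the leftmost entry greater than 6); 8 is bumped to row 2. 8 starts a new row 2. The new tableau is [[6, 9], [8]].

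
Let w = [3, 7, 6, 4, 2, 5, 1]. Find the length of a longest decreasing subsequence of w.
5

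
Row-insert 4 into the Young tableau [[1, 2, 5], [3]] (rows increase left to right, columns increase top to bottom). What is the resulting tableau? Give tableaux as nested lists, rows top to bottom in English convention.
In row 1, 4 replaces 5 (the leftmost entry greater than 4); 5 is bumped to row 2. 5 is appended to row 2. The new tableau is [[1, 2, 4], [3, 5]].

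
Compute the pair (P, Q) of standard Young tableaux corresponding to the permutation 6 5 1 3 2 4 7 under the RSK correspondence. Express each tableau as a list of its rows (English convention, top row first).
P = [[1, 2, 4, 7], [3], [5], [6]], Q = [[1, 4, 6, 7], [2], [3], [5]]

Insert each entry of the permutation into P by Schensted row insertion, recording in Q the position of each new cell.

Insert 6: appended to row 1. P = [[6]], Q = [[1]].
Insert 5: 5 bumps 6 from row 1; 6 starts row 2. P = [[5], [6]], Q = [[1], [2]].
Insert 1: 1 bumps 5 from row 1; 5 bumps 6 from row 2; 6 starts row 3. P = [[1], [5], [6]], Q = [[1], [2], [3]].
Insert 3: appended to row 1. P = [[1, 3], [5], [6]], Q = [[1, 4], [2], [3]].
Insert 2: 2 bumps 3 from row 1; 3 bumps 5 from row 2; 5 bumps 6 from row 3; 6 starts row 4. P = [[1, 2], [3], [5], [6]], Q = [[1, 4], [2], [3], [5]].
Insert 4: appended to row 1. P = [[1, 2, 4], [3], [5], [6]], Q = [[1, 4, 6], [2], [3], [5]].
Insert 7: appended to row 1. P = [[1, 2, 4, 7], [3], [5], [6]], Q = [[1, 4, 6, 7], [2], [3], [5]].

So P = [[1, 2, 4, 7], [3], [5], [6]], Q = [[1, 4, 6, 7], [2], [3], [5]].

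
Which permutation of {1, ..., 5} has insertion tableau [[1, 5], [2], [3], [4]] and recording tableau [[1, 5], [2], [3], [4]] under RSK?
Reverse the RSK construction: for i from n down to 1, find the cell of Q containing i, remove the entry at that cell from P, and reverse-bump it up through P; the value ejected from row 1 is w(i).

Step i=5: Q has 5 at row 1, column 2; remove that cell from P, ejecting 5. So w(5) = 5. P is now [[1], [2], [3], [4]].
Step i=4: Q has 4 at row 4, column 1; remove 4 from row 4 of P and reverse-bump: 4 enters row 3 and ejects 3; 3 enters row 2 and ejects 2; 2 enters row 1 and ejects 1. So w(4) = 1. P is now [[2], [3], [4]].
Step i=3: Q has 3 at row 3, column 1; remove 4 from row 3 of P and reverse-bump: 4 enters row 2 and ejects 3; 3 enters row 1 and ejects 2. So w(3) = 2. P is now [[3], [4]].
Step i=2: Q has 2 at row 2, column 1; remove 4 from row 2 of P and reverse-bump: 4 enters row 1 and ejects 3. So w(2) = 3. P is now [[4]].
Step i=1: Q has 1 at row 1, column 1; remove that cell from P, ejecting 4. So w(1) = 4. P is now [].

So w = 4 3 2 1 5.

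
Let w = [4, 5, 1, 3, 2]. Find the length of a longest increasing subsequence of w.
2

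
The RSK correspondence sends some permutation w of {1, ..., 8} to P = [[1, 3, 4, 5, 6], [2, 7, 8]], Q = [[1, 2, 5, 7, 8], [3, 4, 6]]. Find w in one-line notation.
Reverse the RSK construction: for i from n down to 1, find the cell of Q containing i, remove the entry at that cell from P, and reverse-bump it up through P; the value ejected from row 1 is w(i).

Step i=8: Q has 8 at row 1, column 5; remove that cell from P, ejecting 6. So w(8) = 6. P is now [[1, 3, 4, 5], [2, 7, 8]].
Step i=7: Q has 7 at row 1, column 4; remove that cell from P, ejecting 5. So w(7) = 5. P is now [[1, 3, 4], [2, 7, 8]].
Step i=6: Q has 6 at row 2, column 3; remove 8 from row 2 of P and reverse-bump: 8 enters row 1 and ejects 4. So w(6) = 4. P is now [[1, 3, 8], [2, 7]].
Step i=5: Q has 5 at row 1, column 3; remove that cell from P, ejecting 8. So w(5) = 8. P is now [[1, 3], [2, 7]].
Step i=4: Q has 4 at row 2, column 2; remove 7 from row 2 of P and reverse-bump: 7 enters row 1 and ejects 3. So w(4) = 3. P is now [[1, 7], [2]].
Step i=3: Q has 3 at row 2, column 1; remove 2 from row 2 of P and reverse-bump: 2 enters row 1 and ejects 1. So w(3) = 1. P is now [[2, 7]].
Step i=2: Q has 2 at row 1, column 2; remove that cell from P, ejecting 7. So w(2) = 7. P is now [[2]].
Step i=1: Q has 1 at row 1, column 1; remove that cell from P, ejecting 2. So w(1) = 2. P is now [].

So w = 2 7 1 3 8 4 5 6.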